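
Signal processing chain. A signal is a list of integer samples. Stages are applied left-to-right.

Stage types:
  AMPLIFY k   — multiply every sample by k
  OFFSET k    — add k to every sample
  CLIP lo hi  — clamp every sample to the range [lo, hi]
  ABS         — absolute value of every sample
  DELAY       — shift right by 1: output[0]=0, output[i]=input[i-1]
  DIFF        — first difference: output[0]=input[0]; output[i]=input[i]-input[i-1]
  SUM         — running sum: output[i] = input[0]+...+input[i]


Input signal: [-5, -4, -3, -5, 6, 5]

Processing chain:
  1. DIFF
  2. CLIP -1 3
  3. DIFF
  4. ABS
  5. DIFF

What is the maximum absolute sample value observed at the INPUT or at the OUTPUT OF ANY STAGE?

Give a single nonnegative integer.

Input: [-5, -4, -3, -5, 6, 5] (max |s|=6)
Stage 1 (DIFF): s[0]=-5, -4--5=1, -3--4=1, -5--3=-2, 6--5=11, 5-6=-1 -> [-5, 1, 1, -2, 11, -1] (max |s|=11)
Stage 2 (CLIP -1 3): clip(-5,-1,3)=-1, clip(1,-1,3)=1, clip(1,-1,3)=1, clip(-2,-1,3)=-1, clip(11,-1,3)=3, clip(-1,-1,3)=-1 -> [-1, 1, 1, -1, 3, -1] (max |s|=3)
Stage 3 (DIFF): s[0]=-1, 1--1=2, 1-1=0, -1-1=-2, 3--1=4, -1-3=-4 -> [-1, 2, 0, -2, 4, -4] (max |s|=4)
Stage 4 (ABS): |-1|=1, |2|=2, |0|=0, |-2|=2, |4|=4, |-4|=4 -> [1, 2, 0, 2, 4, 4] (max |s|=4)
Stage 5 (DIFF): s[0]=1, 2-1=1, 0-2=-2, 2-0=2, 4-2=2, 4-4=0 -> [1, 1, -2, 2, 2, 0] (max |s|=2)
Overall max amplitude: 11

Answer: 11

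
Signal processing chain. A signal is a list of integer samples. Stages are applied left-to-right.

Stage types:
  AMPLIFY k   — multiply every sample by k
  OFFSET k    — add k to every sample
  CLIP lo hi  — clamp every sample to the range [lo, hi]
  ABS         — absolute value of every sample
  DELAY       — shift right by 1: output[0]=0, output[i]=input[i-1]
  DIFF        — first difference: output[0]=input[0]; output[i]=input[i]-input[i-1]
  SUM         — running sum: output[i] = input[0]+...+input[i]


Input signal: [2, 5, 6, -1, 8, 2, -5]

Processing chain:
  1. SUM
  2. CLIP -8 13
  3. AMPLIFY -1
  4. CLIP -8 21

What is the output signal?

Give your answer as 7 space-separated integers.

Answer: -2 -7 -8 -8 -8 -8 -8

Derivation:
Input: [2, 5, 6, -1, 8, 2, -5]
Stage 1 (SUM): sum[0..0]=2, sum[0..1]=7, sum[0..2]=13, sum[0..3]=12, sum[0..4]=20, sum[0..5]=22, sum[0..6]=17 -> [2, 7, 13, 12, 20, 22, 17]
Stage 2 (CLIP -8 13): clip(2,-8,13)=2, clip(7,-8,13)=7, clip(13,-8,13)=13, clip(12,-8,13)=12, clip(20,-8,13)=13, clip(22,-8,13)=13, clip(17,-8,13)=13 -> [2, 7, 13, 12, 13, 13, 13]
Stage 3 (AMPLIFY -1): 2*-1=-2, 7*-1=-7, 13*-1=-13, 12*-1=-12, 13*-1=-13, 13*-1=-13, 13*-1=-13 -> [-2, -7, -13, -12, -13, -13, -13]
Stage 4 (CLIP -8 21): clip(-2,-8,21)=-2, clip(-7,-8,21)=-7, clip(-13,-8,21)=-8, clip(-12,-8,21)=-8, clip(-13,-8,21)=-8, clip(-13,-8,21)=-8, clip(-13,-8,21)=-8 -> [-2, -7, -8, -8, -8, -8, -8]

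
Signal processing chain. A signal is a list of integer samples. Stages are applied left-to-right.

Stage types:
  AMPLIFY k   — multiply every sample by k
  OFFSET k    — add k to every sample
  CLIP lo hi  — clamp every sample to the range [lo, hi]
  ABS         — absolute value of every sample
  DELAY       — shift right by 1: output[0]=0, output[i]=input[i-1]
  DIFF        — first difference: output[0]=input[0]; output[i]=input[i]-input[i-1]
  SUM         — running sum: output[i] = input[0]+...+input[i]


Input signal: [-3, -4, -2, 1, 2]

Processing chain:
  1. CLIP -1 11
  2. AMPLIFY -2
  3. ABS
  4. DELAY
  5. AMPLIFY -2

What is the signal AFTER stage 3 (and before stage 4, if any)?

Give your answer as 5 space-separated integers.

Input: [-3, -4, -2, 1, 2]
Stage 1 (CLIP -1 11): clip(-3,-1,11)=-1, clip(-4,-1,11)=-1, clip(-2,-1,11)=-1, clip(1,-1,11)=1, clip(2,-1,11)=2 -> [-1, -1, -1, 1, 2]
Stage 2 (AMPLIFY -2): -1*-2=2, -1*-2=2, -1*-2=2, 1*-2=-2, 2*-2=-4 -> [2, 2, 2, -2, -4]
Stage 3 (ABS): |2|=2, |2|=2, |2|=2, |-2|=2, |-4|=4 -> [2, 2, 2, 2, 4]

Answer: 2 2 2 2 4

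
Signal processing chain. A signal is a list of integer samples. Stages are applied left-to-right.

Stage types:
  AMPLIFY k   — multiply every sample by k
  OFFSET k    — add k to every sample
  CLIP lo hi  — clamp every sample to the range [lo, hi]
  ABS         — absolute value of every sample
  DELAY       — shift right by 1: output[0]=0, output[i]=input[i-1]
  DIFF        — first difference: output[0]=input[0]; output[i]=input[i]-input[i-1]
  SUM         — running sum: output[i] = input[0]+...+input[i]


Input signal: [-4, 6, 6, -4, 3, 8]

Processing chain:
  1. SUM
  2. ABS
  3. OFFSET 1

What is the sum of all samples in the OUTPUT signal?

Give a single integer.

Input: [-4, 6, 6, -4, 3, 8]
Stage 1 (SUM): sum[0..0]=-4, sum[0..1]=2, sum[0..2]=8, sum[0..3]=4, sum[0..4]=7, sum[0..5]=15 -> [-4, 2, 8, 4, 7, 15]
Stage 2 (ABS): |-4|=4, |2|=2, |8|=8, |4|=4, |7|=7, |15|=15 -> [4, 2, 8, 4, 7, 15]
Stage 3 (OFFSET 1): 4+1=5, 2+1=3, 8+1=9, 4+1=5, 7+1=8, 15+1=16 -> [5, 3, 9, 5, 8, 16]
Output sum: 46

Answer: 46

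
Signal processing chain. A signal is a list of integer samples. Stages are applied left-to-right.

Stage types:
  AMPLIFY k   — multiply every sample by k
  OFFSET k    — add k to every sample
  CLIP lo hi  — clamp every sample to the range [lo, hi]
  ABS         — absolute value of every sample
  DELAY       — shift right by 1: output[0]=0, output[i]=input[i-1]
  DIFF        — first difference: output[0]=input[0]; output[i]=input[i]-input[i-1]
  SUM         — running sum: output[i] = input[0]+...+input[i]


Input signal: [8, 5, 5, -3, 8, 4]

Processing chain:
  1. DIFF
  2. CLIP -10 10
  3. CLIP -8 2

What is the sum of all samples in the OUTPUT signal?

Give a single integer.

Input: [8, 5, 5, -3, 8, 4]
Stage 1 (DIFF): s[0]=8, 5-8=-3, 5-5=0, -3-5=-8, 8--3=11, 4-8=-4 -> [8, -3, 0, -8, 11, -4]
Stage 2 (CLIP -10 10): clip(8,-10,10)=8, clip(-3,-10,10)=-3, clip(0,-10,10)=0, clip(-8,-10,10)=-8, clip(11,-10,10)=10, clip(-4,-10,10)=-4 -> [8, -3, 0, -8, 10, -4]
Stage 3 (CLIP -8 2): clip(8,-8,2)=2, clip(-3,-8,2)=-3, clip(0,-8,2)=0, clip(-8,-8,2)=-8, clip(10,-8,2)=2, clip(-4,-8,2)=-4 -> [2, -3, 0, -8, 2, -4]
Output sum: -11

Answer: -11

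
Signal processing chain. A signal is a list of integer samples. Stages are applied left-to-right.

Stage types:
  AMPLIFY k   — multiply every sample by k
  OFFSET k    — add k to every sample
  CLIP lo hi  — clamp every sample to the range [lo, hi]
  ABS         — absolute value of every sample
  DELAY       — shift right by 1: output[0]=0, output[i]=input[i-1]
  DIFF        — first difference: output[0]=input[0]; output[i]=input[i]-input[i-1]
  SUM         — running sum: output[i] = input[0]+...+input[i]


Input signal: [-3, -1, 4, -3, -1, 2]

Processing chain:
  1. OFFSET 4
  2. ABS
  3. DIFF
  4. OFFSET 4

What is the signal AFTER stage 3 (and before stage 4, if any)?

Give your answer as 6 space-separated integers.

Input: [-3, -1, 4, -3, -1, 2]
Stage 1 (OFFSET 4): -3+4=1, -1+4=3, 4+4=8, -3+4=1, -1+4=3, 2+4=6 -> [1, 3, 8, 1, 3, 6]
Stage 2 (ABS): |1|=1, |3|=3, |8|=8, |1|=1, |3|=3, |6|=6 -> [1, 3, 8, 1, 3, 6]
Stage 3 (DIFF): s[0]=1, 3-1=2, 8-3=5, 1-8=-7, 3-1=2, 6-3=3 -> [1, 2, 5, -7, 2, 3]

Answer: 1 2 5 -7 2 3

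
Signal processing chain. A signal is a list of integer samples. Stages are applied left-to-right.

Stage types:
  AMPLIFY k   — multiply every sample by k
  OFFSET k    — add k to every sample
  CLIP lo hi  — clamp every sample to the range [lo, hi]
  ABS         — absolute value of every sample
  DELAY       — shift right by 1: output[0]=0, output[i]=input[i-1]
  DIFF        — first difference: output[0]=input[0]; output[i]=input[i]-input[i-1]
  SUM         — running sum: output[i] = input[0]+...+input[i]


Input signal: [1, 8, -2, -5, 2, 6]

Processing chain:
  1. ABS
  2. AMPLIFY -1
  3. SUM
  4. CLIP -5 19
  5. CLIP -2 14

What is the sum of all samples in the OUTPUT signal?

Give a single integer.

Answer: -11

Derivation:
Input: [1, 8, -2, -5, 2, 6]
Stage 1 (ABS): |1|=1, |8|=8, |-2|=2, |-5|=5, |2|=2, |6|=6 -> [1, 8, 2, 5, 2, 6]
Stage 2 (AMPLIFY -1): 1*-1=-1, 8*-1=-8, 2*-1=-2, 5*-1=-5, 2*-1=-2, 6*-1=-6 -> [-1, -8, -2, -5, -2, -6]
Stage 3 (SUM): sum[0..0]=-1, sum[0..1]=-9, sum[0..2]=-11, sum[0..3]=-16, sum[0..4]=-18, sum[0..5]=-24 -> [-1, -9, -11, -16, -18, -24]
Stage 4 (CLIP -5 19): clip(-1,-5,19)=-1, clip(-9,-5,19)=-5, clip(-11,-5,19)=-5, clip(-16,-5,19)=-5, clip(-18,-5,19)=-5, clip(-24,-5,19)=-5 -> [-1, -5, -5, -5, -5, -5]
Stage 5 (CLIP -2 14): clip(-1,-2,14)=-1, clip(-5,-2,14)=-2, clip(-5,-2,14)=-2, clip(-5,-2,14)=-2, clip(-5,-2,14)=-2, clip(-5,-2,14)=-2 -> [-1, -2, -2, -2, -2, -2]
Output sum: -11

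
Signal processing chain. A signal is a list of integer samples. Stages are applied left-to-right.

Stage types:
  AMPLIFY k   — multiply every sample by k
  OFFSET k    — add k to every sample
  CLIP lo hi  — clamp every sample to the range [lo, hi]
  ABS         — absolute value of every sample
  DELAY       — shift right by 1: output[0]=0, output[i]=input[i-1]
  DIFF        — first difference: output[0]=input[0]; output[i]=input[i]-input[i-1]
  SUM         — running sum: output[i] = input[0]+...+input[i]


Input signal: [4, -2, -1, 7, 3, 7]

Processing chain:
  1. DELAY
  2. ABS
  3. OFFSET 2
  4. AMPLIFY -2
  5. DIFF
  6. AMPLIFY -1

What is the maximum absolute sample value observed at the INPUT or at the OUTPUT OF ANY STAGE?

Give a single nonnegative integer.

Input: [4, -2, -1, 7, 3, 7] (max |s|=7)
Stage 1 (DELAY): [0, 4, -2, -1, 7, 3] = [0, 4, -2, -1, 7, 3] -> [0, 4, -2, -1, 7, 3] (max |s|=7)
Stage 2 (ABS): |0|=0, |4|=4, |-2|=2, |-1|=1, |7|=7, |3|=3 -> [0, 4, 2, 1, 7, 3] (max |s|=7)
Stage 3 (OFFSET 2): 0+2=2, 4+2=6, 2+2=4, 1+2=3, 7+2=9, 3+2=5 -> [2, 6, 4, 3, 9, 5] (max |s|=9)
Stage 4 (AMPLIFY -2): 2*-2=-4, 6*-2=-12, 4*-2=-8, 3*-2=-6, 9*-2=-18, 5*-2=-10 -> [-4, -12, -8, -6, -18, -10] (max |s|=18)
Stage 5 (DIFF): s[0]=-4, -12--4=-8, -8--12=4, -6--8=2, -18--6=-12, -10--18=8 -> [-4, -8, 4, 2, -12, 8] (max |s|=12)
Stage 6 (AMPLIFY -1): -4*-1=4, -8*-1=8, 4*-1=-4, 2*-1=-2, -12*-1=12, 8*-1=-8 -> [4, 8, -4, -2, 12, -8] (max |s|=12)
Overall max amplitude: 18

Answer: 18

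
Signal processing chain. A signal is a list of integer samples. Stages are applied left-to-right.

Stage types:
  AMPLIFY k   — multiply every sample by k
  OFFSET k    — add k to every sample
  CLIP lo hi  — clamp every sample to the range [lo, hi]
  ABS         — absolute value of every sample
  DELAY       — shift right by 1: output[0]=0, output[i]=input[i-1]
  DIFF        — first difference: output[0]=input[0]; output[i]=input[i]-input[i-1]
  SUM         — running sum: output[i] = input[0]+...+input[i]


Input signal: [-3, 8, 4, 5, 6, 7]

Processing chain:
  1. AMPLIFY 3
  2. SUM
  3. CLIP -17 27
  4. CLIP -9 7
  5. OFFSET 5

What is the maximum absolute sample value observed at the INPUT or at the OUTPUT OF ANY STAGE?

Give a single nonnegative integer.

Answer: 81

Derivation:
Input: [-3, 8, 4, 5, 6, 7] (max |s|=8)
Stage 1 (AMPLIFY 3): -3*3=-9, 8*3=24, 4*3=12, 5*3=15, 6*3=18, 7*3=21 -> [-9, 24, 12, 15, 18, 21] (max |s|=24)
Stage 2 (SUM): sum[0..0]=-9, sum[0..1]=15, sum[0..2]=27, sum[0..3]=42, sum[0..4]=60, sum[0..5]=81 -> [-9, 15, 27, 42, 60, 81] (max |s|=81)
Stage 3 (CLIP -17 27): clip(-9,-17,27)=-9, clip(15,-17,27)=15, clip(27,-17,27)=27, clip(42,-17,27)=27, clip(60,-17,27)=27, clip(81,-17,27)=27 -> [-9, 15, 27, 27, 27, 27] (max |s|=27)
Stage 4 (CLIP -9 7): clip(-9,-9,7)=-9, clip(15,-9,7)=7, clip(27,-9,7)=7, clip(27,-9,7)=7, clip(27,-9,7)=7, clip(27,-9,7)=7 -> [-9, 7, 7, 7, 7, 7] (max |s|=9)
Stage 5 (OFFSET 5): -9+5=-4, 7+5=12, 7+5=12, 7+5=12, 7+5=12, 7+5=12 -> [-4, 12, 12, 12, 12, 12] (max |s|=12)
Overall max amplitude: 81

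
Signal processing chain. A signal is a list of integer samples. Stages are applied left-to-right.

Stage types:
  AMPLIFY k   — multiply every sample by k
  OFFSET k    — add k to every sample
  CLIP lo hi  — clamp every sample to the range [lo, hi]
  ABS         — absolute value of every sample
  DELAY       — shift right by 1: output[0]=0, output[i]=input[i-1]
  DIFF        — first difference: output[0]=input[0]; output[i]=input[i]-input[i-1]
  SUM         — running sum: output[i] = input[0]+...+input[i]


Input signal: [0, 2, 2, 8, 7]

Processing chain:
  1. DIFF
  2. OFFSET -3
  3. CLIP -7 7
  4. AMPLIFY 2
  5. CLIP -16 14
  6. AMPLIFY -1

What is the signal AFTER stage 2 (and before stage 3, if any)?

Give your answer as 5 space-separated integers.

Input: [0, 2, 2, 8, 7]
Stage 1 (DIFF): s[0]=0, 2-0=2, 2-2=0, 8-2=6, 7-8=-1 -> [0, 2, 0, 6, -1]
Stage 2 (OFFSET -3): 0+-3=-3, 2+-3=-1, 0+-3=-3, 6+-3=3, -1+-3=-4 -> [-3, -1, -3, 3, -4]

Answer: -3 -1 -3 3 -4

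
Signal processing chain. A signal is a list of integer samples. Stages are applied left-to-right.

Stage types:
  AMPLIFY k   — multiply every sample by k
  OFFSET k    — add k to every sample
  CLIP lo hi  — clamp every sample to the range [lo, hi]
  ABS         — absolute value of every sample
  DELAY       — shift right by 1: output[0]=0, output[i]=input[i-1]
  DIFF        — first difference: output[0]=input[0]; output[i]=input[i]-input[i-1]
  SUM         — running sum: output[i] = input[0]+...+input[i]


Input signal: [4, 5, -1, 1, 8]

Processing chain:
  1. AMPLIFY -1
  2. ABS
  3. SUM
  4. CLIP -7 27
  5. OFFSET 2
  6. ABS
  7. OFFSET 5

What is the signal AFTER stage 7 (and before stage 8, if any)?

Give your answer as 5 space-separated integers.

Input: [4, 5, -1, 1, 8]
Stage 1 (AMPLIFY -1): 4*-1=-4, 5*-1=-5, -1*-1=1, 1*-1=-1, 8*-1=-8 -> [-4, -5, 1, -1, -8]
Stage 2 (ABS): |-4|=4, |-5|=5, |1|=1, |-1|=1, |-8|=8 -> [4, 5, 1, 1, 8]
Stage 3 (SUM): sum[0..0]=4, sum[0..1]=9, sum[0..2]=10, sum[0..3]=11, sum[0..4]=19 -> [4, 9, 10, 11, 19]
Stage 4 (CLIP -7 27): clip(4,-7,27)=4, clip(9,-7,27)=9, clip(10,-7,27)=10, clip(11,-7,27)=11, clip(19,-7,27)=19 -> [4, 9, 10, 11, 19]
Stage 5 (OFFSET 2): 4+2=6, 9+2=11, 10+2=12, 11+2=13, 19+2=21 -> [6, 11, 12, 13, 21]
Stage 6 (ABS): |6|=6, |11|=11, |12|=12, |13|=13, |21|=21 -> [6, 11, 12, 13, 21]
Stage 7 (OFFSET 5): 6+5=11, 11+5=16, 12+5=17, 13+5=18, 21+5=26 -> [11, 16, 17, 18, 26]

Answer: 11 16 17 18 26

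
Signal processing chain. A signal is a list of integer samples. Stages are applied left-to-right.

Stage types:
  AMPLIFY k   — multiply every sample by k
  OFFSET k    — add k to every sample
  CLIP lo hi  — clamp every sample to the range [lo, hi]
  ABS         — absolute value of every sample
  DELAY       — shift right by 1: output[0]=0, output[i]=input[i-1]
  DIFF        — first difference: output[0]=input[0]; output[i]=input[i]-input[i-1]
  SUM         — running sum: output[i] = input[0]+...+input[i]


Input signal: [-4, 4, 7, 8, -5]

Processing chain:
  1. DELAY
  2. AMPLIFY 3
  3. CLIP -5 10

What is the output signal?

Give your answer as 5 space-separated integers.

Answer: 0 -5 10 10 10

Derivation:
Input: [-4, 4, 7, 8, -5]
Stage 1 (DELAY): [0, -4, 4, 7, 8] = [0, -4, 4, 7, 8] -> [0, -4, 4, 7, 8]
Stage 2 (AMPLIFY 3): 0*3=0, -4*3=-12, 4*3=12, 7*3=21, 8*3=24 -> [0, -12, 12, 21, 24]
Stage 3 (CLIP -5 10): clip(0,-5,10)=0, clip(-12,-5,10)=-5, clip(12,-5,10)=10, clip(21,-5,10)=10, clip(24,-5,10)=10 -> [0, -5, 10, 10, 10]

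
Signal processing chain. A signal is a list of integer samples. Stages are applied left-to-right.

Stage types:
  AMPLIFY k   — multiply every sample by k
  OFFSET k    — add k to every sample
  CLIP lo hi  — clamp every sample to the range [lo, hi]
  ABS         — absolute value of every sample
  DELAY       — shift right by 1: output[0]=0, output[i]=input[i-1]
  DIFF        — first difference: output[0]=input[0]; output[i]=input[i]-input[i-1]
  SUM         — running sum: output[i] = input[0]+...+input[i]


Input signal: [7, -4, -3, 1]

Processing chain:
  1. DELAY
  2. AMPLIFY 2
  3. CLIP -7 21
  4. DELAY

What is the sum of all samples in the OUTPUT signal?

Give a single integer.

Input: [7, -4, -3, 1]
Stage 1 (DELAY): [0, 7, -4, -3] = [0, 7, -4, -3] -> [0, 7, -4, -3]
Stage 2 (AMPLIFY 2): 0*2=0, 7*2=14, -4*2=-8, -3*2=-6 -> [0, 14, -8, -6]
Stage 3 (CLIP -7 21): clip(0,-7,21)=0, clip(14,-7,21)=14, clip(-8,-7,21)=-7, clip(-6,-7,21)=-6 -> [0, 14, -7, -6]
Stage 4 (DELAY): [0, 0, 14, -7] = [0, 0, 14, -7] -> [0, 0, 14, -7]
Output sum: 7

Answer: 7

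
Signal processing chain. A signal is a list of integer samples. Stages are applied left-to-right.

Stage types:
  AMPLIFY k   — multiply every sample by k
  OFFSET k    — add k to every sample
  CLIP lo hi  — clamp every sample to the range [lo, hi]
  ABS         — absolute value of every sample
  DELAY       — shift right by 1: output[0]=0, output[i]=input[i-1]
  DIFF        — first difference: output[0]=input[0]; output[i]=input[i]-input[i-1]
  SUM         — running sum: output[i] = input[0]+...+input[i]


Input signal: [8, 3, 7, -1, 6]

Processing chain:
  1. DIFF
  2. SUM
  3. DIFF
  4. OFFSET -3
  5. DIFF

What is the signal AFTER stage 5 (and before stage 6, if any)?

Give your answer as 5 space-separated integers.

Answer: 5 -13 9 -12 15

Derivation:
Input: [8, 3, 7, -1, 6]
Stage 1 (DIFF): s[0]=8, 3-8=-5, 7-3=4, -1-7=-8, 6--1=7 -> [8, -5, 4, -8, 7]
Stage 2 (SUM): sum[0..0]=8, sum[0..1]=3, sum[0..2]=7, sum[0..3]=-1, sum[0..4]=6 -> [8, 3, 7, -1, 6]
Stage 3 (DIFF): s[0]=8, 3-8=-5, 7-3=4, -1-7=-8, 6--1=7 -> [8, -5, 4, -8, 7]
Stage 4 (OFFSET -3): 8+-3=5, -5+-3=-8, 4+-3=1, -8+-3=-11, 7+-3=4 -> [5, -8, 1, -11, 4]
Stage 5 (DIFF): s[0]=5, -8-5=-13, 1--8=9, -11-1=-12, 4--11=15 -> [5, -13, 9, -12, 15]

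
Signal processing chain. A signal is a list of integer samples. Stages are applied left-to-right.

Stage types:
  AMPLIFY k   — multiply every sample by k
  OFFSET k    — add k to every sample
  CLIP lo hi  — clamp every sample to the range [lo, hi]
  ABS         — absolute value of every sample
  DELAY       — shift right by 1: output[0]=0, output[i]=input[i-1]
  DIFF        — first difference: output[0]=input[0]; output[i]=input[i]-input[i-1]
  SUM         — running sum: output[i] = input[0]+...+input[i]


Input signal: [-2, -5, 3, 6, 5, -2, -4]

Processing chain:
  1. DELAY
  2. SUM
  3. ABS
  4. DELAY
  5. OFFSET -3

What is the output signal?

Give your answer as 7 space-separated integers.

Input: [-2, -5, 3, 6, 5, -2, -4]
Stage 1 (DELAY): [0, -2, -5, 3, 6, 5, -2] = [0, -2, -5, 3, 6, 5, -2] -> [0, -2, -5, 3, 6, 5, -2]
Stage 2 (SUM): sum[0..0]=0, sum[0..1]=-2, sum[0..2]=-7, sum[0..3]=-4, sum[0..4]=2, sum[0..5]=7, sum[0..6]=5 -> [0, -2, -7, -4, 2, 7, 5]
Stage 3 (ABS): |0|=0, |-2|=2, |-7|=7, |-4|=4, |2|=2, |7|=7, |5|=5 -> [0, 2, 7, 4, 2, 7, 5]
Stage 4 (DELAY): [0, 0, 2, 7, 4, 2, 7] = [0, 0, 2, 7, 4, 2, 7] -> [0, 0, 2, 7, 4, 2, 7]
Stage 5 (OFFSET -3): 0+-3=-3, 0+-3=-3, 2+-3=-1, 7+-3=4, 4+-3=1, 2+-3=-1, 7+-3=4 -> [-3, -3, -1, 4, 1, -1, 4]

Answer: -3 -3 -1 4 1 -1 4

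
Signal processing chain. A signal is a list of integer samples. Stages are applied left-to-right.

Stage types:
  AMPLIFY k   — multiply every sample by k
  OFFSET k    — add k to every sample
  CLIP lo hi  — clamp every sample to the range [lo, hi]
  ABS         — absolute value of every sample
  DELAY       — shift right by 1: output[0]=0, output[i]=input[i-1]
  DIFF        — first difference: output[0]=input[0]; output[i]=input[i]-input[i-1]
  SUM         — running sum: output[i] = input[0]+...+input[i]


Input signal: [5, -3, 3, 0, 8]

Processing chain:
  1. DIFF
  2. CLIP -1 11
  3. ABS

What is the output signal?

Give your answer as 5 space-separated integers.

Answer: 5 1 6 1 8

Derivation:
Input: [5, -3, 3, 0, 8]
Stage 1 (DIFF): s[0]=5, -3-5=-8, 3--3=6, 0-3=-3, 8-0=8 -> [5, -8, 6, -3, 8]
Stage 2 (CLIP -1 11): clip(5,-1,11)=5, clip(-8,-1,11)=-1, clip(6,-1,11)=6, clip(-3,-1,11)=-1, clip(8,-1,11)=8 -> [5, -1, 6, -1, 8]
Stage 3 (ABS): |5|=5, |-1|=1, |6|=6, |-1|=1, |8|=8 -> [5, 1, 6, 1, 8]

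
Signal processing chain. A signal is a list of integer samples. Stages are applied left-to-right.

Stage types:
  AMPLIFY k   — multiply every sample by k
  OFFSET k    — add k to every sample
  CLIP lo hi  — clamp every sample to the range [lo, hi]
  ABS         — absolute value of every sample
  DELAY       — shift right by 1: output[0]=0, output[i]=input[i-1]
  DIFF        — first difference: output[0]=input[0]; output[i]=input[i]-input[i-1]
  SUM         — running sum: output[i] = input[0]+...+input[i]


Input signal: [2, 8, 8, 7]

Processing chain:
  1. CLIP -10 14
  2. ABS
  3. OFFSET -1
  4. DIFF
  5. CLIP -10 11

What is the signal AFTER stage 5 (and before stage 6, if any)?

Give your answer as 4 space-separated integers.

Input: [2, 8, 8, 7]
Stage 1 (CLIP -10 14): clip(2,-10,14)=2, clip(8,-10,14)=8, clip(8,-10,14)=8, clip(7,-10,14)=7 -> [2, 8, 8, 7]
Stage 2 (ABS): |2|=2, |8|=8, |8|=8, |7|=7 -> [2, 8, 8, 7]
Stage 3 (OFFSET -1): 2+-1=1, 8+-1=7, 8+-1=7, 7+-1=6 -> [1, 7, 7, 6]
Stage 4 (DIFF): s[0]=1, 7-1=6, 7-7=0, 6-7=-1 -> [1, 6, 0, -1]
Stage 5 (CLIP -10 11): clip(1,-10,11)=1, clip(6,-10,11)=6, clip(0,-10,11)=0, clip(-1,-10,11)=-1 -> [1, 6, 0, -1]

Answer: 1 6 0 -1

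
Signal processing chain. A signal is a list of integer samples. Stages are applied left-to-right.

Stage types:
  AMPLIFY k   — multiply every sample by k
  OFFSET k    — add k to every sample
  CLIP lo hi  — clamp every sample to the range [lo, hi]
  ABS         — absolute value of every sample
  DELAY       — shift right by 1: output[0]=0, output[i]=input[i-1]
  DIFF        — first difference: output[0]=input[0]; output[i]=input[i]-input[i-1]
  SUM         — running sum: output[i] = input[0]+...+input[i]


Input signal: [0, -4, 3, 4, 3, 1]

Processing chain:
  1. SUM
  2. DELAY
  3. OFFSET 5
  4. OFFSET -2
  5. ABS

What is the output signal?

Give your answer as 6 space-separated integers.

Answer: 3 3 1 2 6 9

Derivation:
Input: [0, -4, 3, 4, 3, 1]
Stage 1 (SUM): sum[0..0]=0, sum[0..1]=-4, sum[0..2]=-1, sum[0..3]=3, sum[0..4]=6, sum[0..5]=7 -> [0, -4, -1, 3, 6, 7]
Stage 2 (DELAY): [0, 0, -4, -1, 3, 6] = [0, 0, -4, -1, 3, 6] -> [0, 0, -4, -1, 3, 6]
Stage 3 (OFFSET 5): 0+5=5, 0+5=5, -4+5=1, -1+5=4, 3+5=8, 6+5=11 -> [5, 5, 1, 4, 8, 11]
Stage 4 (OFFSET -2): 5+-2=3, 5+-2=3, 1+-2=-1, 4+-2=2, 8+-2=6, 11+-2=9 -> [3, 3, -1, 2, 6, 9]
Stage 5 (ABS): |3|=3, |3|=3, |-1|=1, |2|=2, |6|=6, |9|=9 -> [3, 3, 1, 2, 6, 9]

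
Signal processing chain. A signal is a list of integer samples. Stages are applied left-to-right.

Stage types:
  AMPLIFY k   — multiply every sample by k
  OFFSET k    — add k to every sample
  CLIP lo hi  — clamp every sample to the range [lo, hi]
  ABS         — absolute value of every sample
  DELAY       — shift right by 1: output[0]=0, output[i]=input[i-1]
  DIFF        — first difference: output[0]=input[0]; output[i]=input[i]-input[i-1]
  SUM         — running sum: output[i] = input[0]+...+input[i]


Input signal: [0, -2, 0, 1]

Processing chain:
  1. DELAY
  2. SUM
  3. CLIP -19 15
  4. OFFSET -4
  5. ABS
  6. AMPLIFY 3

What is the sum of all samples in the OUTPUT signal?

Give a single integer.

Input: [0, -2, 0, 1]
Stage 1 (DELAY): [0, 0, -2, 0] = [0, 0, -2, 0] -> [0, 0, -2, 0]
Stage 2 (SUM): sum[0..0]=0, sum[0..1]=0, sum[0..2]=-2, sum[0..3]=-2 -> [0, 0, -2, -2]
Stage 3 (CLIP -19 15): clip(0,-19,15)=0, clip(0,-19,15)=0, clip(-2,-19,15)=-2, clip(-2,-19,15)=-2 -> [0, 0, -2, -2]
Stage 4 (OFFSET -4): 0+-4=-4, 0+-4=-4, -2+-4=-6, -2+-4=-6 -> [-4, -4, -6, -6]
Stage 5 (ABS): |-4|=4, |-4|=4, |-6|=6, |-6|=6 -> [4, 4, 6, 6]
Stage 6 (AMPLIFY 3): 4*3=12, 4*3=12, 6*3=18, 6*3=18 -> [12, 12, 18, 18]
Output sum: 60

Answer: 60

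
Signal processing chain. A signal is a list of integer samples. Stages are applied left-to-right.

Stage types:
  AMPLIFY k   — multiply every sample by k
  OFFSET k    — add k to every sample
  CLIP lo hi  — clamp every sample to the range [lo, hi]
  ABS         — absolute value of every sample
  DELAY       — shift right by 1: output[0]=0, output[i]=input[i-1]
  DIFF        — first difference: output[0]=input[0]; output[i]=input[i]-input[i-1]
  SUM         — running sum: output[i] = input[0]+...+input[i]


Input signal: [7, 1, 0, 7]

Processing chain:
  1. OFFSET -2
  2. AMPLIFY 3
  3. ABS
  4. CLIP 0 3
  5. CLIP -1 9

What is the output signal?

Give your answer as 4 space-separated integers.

Answer: 3 3 3 3

Derivation:
Input: [7, 1, 0, 7]
Stage 1 (OFFSET -2): 7+-2=5, 1+-2=-1, 0+-2=-2, 7+-2=5 -> [5, -1, -2, 5]
Stage 2 (AMPLIFY 3): 5*3=15, -1*3=-3, -2*3=-6, 5*3=15 -> [15, -3, -6, 15]
Stage 3 (ABS): |15|=15, |-3|=3, |-6|=6, |15|=15 -> [15, 3, 6, 15]
Stage 4 (CLIP 0 3): clip(15,0,3)=3, clip(3,0,3)=3, clip(6,0,3)=3, clip(15,0,3)=3 -> [3, 3, 3, 3]
Stage 5 (CLIP -1 9): clip(3,-1,9)=3, clip(3,-1,9)=3, clip(3,-1,9)=3, clip(3,-1,9)=3 -> [3, 3, 3, 3]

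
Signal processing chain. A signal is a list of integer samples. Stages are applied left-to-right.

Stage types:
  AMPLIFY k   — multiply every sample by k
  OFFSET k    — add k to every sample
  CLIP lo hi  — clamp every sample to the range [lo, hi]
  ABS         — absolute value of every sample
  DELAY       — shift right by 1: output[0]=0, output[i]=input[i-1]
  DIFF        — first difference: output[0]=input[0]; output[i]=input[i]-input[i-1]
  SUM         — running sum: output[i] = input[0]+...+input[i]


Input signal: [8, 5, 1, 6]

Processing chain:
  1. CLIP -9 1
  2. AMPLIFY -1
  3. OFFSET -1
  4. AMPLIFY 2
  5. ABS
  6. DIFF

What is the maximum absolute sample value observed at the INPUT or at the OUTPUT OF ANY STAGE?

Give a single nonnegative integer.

Input: [8, 5, 1, 6] (max |s|=8)
Stage 1 (CLIP -9 1): clip(8,-9,1)=1, clip(5,-9,1)=1, clip(1,-9,1)=1, clip(6,-9,1)=1 -> [1, 1, 1, 1] (max |s|=1)
Stage 2 (AMPLIFY -1): 1*-1=-1, 1*-1=-1, 1*-1=-1, 1*-1=-1 -> [-1, -1, -1, -1] (max |s|=1)
Stage 3 (OFFSET -1): -1+-1=-2, -1+-1=-2, -1+-1=-2, -1+-1=-2 -> [-2, -2, -2, -2] (max |s|=2)
Stage 4 (AMPLIFY 2): -2*2=-4, -2*2=-4, -2*2=-4, -2*2=-4 -> [-4, -4, -4, -4] (max |s|=4)
Stage 5 (ABS): |-4|=4, |-4|=4, |-4|=4, |-4|=4 -> [4, 4, 4, 4] (max |s|=4)
Stage 6 (DIFF): s[0]=4, 4-4=0, 4-4=0, 4-4=0 -> [4, 0, 0, 0] (max |s|=4)
Overall max amplitude: 8

Answer: 8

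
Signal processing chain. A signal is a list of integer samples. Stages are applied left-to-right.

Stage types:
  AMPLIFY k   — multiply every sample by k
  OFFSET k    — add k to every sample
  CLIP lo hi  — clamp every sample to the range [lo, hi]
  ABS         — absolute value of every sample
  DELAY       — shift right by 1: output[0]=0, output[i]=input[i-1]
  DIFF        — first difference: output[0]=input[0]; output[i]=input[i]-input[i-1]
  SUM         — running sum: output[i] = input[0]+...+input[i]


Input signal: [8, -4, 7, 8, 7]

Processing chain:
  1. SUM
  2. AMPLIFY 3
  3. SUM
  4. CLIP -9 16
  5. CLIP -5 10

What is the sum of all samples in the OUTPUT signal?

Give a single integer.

Answer: 50

Derivation:
Input: [8, -4, 7, 8, 7]
Stage 1 (SUM): sum[0..0]=8, sum[0..1]=4, sum[0..2]=11, sum[0..3]=19, sum[0..4]=26 -> [8, 4, 11, 19, 26]
Stage 2 (AMPLIFY 3): 8*3=24, 4*3=12, 11*3=33, 19*3=57, 26*3=78 -> [24, 12, 33, 57, 78]
Stage 3 (SUM): sum[0..0]=24, sum[0..1]=36, sum[0..2]=69, sum[0..3]=126, sum[0..4]=204 -> [24, 36, 69, 126, 204]
Stage 4 (CLIP -9 16): clip(24,-9,16)=16, clip(36,-9,16)=16, clip(69,-9,16)=16, clip(126,-9,16)=16, clip(204,-9,16)=16 -> [16, 16, 16, 16, 16]
Stage 5 (CLIP -5 10): clip(16,-5,10)=10, clip(16,-5,10)=10, clip(16,-5,10)=10, clip(16,-5,10)=10, clip(16,-5,10)=10 -> [10, 10, 10, 10, 10]
Output sum: 50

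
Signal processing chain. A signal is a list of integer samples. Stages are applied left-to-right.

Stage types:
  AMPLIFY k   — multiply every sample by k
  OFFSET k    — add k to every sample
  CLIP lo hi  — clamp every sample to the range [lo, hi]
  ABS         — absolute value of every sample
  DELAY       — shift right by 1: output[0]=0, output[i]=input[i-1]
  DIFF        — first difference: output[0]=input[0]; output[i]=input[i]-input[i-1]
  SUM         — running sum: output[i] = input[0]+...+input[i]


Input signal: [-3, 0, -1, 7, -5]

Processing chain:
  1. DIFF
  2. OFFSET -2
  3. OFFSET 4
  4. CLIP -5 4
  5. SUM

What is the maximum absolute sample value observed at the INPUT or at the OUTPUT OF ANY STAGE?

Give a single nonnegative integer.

Input: [-3, 0, -1, 7, -5] (max |s|=7)
Stage 1 (DIFF): s[0]=-3, 0--3=3, -1-0=-1, 7--1=8, -5-7=-12 -> [-3, 3, -1, 8, -12] (max |s|=12)
Stage 2 (OFFSET -2): -3+-2=-5, 3+-2=1, -1+-2=-3, 8+-2=6, -12+-2=-14 -> [-5, 1, -3, 6, -14] (max |s|=14)
Stage 3 (OFFSET 4): -5+4=-1, 1+4=5, -3+4=1, 6+4=10, -14+4=-10 -> [-1, 5, 1, 10, -10] (max |s|=10)
Stage 4 (CLIP -5 4): clip(-1,-5,4)=-1, clip(5,-5,4)=4, clip(1,-5,4)=1, clip(10,-5,4)=4, clip(-10,-5,4)=-5 -> [-1, 4, 1, 4, -5] (max |s|=5)
Stage 5 (SUM): sum[0..0]=-1, sum[0..1]=3, sum[0..2]=4, sum[0..3]=8, sum[0..4]=3 -> [-1, 3, 4, 8, 3] (max |s|=8)
Overall max amplitude: 14

Answer: 14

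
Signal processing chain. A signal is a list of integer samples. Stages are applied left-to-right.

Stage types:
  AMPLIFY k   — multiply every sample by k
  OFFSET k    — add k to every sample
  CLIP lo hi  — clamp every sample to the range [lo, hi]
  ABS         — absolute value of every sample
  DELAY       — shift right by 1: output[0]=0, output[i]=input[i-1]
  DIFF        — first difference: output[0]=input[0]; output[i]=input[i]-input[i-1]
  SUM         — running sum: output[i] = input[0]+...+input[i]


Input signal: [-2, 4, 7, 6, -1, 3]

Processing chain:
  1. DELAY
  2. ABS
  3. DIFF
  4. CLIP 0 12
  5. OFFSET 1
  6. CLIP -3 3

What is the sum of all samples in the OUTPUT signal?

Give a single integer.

Input: [-2, 4, 7, 6, -1, 3]
Stage 1 (DELAY): [0, -2, 4, 7, 6, -1] = [0, -2, 4, 7, 6, -1] -> [0, -2, 4, 7, 6, -1]
Stage 2 (ABS): |0|=0, |-2|=2, |4|=4, |7|=7, |6|=6, |-1|=1 -> [0, 2, 4, 7, 6, 1]
Stage 3 (DIFF): s[0]=0, 2-0=2, 4-2=2, 7-4=3, 6-7=-1, 1-6=-5 -> [0, 2, 2, 3, -1, -5]
Stage 4 (CLIP 0 12): clip(0,0,12)=0, clip(2,0,12)=2, clip(2,0,12)=2, clip(3,0,12)=3, clip(-1,0,12)=0, clip(-5,0,12)=0 -> [0, 2, 2, 3, 0, 0]
Stage 5 (OFFSET 1): 0+1=1, 2+1=3, 2+1=3, 3+1=4, 0+1=1, 0+1=1 -> [1, 3, 3, 4, 1, 1]
Stage 6 (CLIP -3 3): clip(1,-3,3)=1, clip(3,-3,3)=3, clip(3,-3,3)=3, clip(4,-3,3)=3, clip(1,-3,3)=1, clip(1,-3,3)=1 -> [1, 3, 3, 3, 1, 1]
Output sum: 12

Answer: 12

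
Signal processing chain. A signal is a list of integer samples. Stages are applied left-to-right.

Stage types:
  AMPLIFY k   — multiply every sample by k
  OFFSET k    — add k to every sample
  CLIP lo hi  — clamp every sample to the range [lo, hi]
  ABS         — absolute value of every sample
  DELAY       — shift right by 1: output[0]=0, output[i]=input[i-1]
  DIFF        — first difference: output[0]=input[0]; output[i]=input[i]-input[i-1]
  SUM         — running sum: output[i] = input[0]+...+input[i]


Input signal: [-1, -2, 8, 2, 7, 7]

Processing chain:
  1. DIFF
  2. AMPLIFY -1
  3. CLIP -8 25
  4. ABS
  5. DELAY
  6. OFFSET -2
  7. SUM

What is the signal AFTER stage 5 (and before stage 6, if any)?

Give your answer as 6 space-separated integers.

Answer: 0 1 1 8 6 5

Derivation:
Input: [-1, -2, 8, 2, 7, 7]
Stage 1 (DIFF): s[0]=-1, -2--1=-1, 8--2=10, 2-8=-6, 7-2=5, 7-7=0 -> [-1, -1, 10, -6, 5, 0]
Stage 2 (AMPLIFY -1): -1*-1=1, -1*-1=1, 10*-1=-10, -6*-1=6, 5*-1=-5, 0*-1=0 -> [1, 1, -10, 6, -5, 0]
Stage 3 (CLIP -8 25): clip(1,-8,25)=1, clip(1,-8,25)=1, clip(-10,-8,25)=-8, clip(6,-8,25)=6, clip(-5,-8,25)=-5, clip(0,-8,25)=0 -> [1, 1, -8, 6, -5, 0]
Stage 4 (ABS): |1|=1, |1|=1, |-8|=8, |6|=6, |-5|=5, |0|=0 -> [1, 1, 8, 6, 5, 0]
Stage 5 (DELAY): [0, 1, 1, 8, 6, 5] = [0, 1, 1, 8, 6, 5] -> [0, 1, 1, 8, 6, 5]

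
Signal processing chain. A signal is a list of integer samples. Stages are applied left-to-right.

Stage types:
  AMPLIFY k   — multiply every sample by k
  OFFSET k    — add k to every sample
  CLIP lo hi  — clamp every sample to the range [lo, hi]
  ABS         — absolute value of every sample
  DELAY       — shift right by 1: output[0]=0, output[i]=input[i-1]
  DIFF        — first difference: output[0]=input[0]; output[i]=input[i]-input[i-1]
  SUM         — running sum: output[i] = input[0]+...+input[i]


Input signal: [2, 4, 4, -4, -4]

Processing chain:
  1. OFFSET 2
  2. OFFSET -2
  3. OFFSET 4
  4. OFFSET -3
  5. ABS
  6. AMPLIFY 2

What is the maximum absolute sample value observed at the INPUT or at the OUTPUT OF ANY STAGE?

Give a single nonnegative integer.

Input: [2, 4, 4, -4, -4] (max |s|=4)
Stage 1 (OFFSET 2): 2+2=4, 4+2=6, 4+2=6, -4+2=-2, -4+2=-2 -> [4, 6, 6, -2, -2] (max |s|=6)
Stage 2 (OFFSET -2): 4+-2=2, 6+-2=4, 6+-2=4, -2+-2=-4, -2+-2=-4 -> [2, 4, 4, -4, -4] (max |s|=4)
Stage 3 (OFFSET 4): 2+4=6, 4+4=8, 4+4=8, -4+4=0, -4+4=0 -> [6, 8, 8, 0, 0] (max |s|=8)
Stage 4 (OFFSET -3): 6+-3=3, 8+-3=5, 8+-3=5, 0+-3=-3, 0+-3=-3 -> [3, 5, 5, -3, -3] (max |s|=5)
Stage 5 (ABS): |3|=3, |5|=5, |5|=5, |-3|=3, |-3|=3 -> [3, 5, 5, 3, 3] (max |s|=5)
Stage 6 (AMPLIFY 2): 3*2=6, 5*2=10, 5*2=10, 3*2=6, 3*2=6 -> [6, 10, 10, 6, 6] (max |s|=10)
Overall max amplitude: 10

Answer: 10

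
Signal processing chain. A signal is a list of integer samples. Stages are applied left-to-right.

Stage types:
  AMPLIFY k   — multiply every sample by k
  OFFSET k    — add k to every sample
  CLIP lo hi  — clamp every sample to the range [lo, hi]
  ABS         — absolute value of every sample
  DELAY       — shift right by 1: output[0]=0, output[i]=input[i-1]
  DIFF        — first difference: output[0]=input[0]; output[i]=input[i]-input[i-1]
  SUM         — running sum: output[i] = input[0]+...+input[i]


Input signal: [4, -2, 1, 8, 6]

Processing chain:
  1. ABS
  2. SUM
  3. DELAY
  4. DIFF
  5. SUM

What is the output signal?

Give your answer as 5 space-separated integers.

Answer: 0 4 6 7 15

Derivation:
Input: [4, -2, 1, 8, 6]
Stage 1 (ABS): |4|=4, |-2|=2, |1|=1, |8|=8, |6|=6 -> [4, 2, 1, 8, 6]
Stage 2 (SUM): sum[0..0]=4, sum[0..1]=6, sum[0..2]=7, sum[0..3]=15, sum[0..4]=21 -> [4, 6, 7, 15, 21]
Stage 3 (DELAY): [0, 4, 6, 7, 15] = [0, 4, 6, 7, 15] -> [0, 4, 6, 7, 15]
Stage 4 (DIFF): s[0]=0, 4-0=4, 6-4=2, 7-6=1, 15-7=8 -> [0, 4, 2, 1, 8]
Stage 5 (SUM): sum[0..0]=0, sum[0..1]=4, sum[0..2]=6, sum[0..3]=7, sum[0..4]=15 -> [0, 4, 6, 7, 15]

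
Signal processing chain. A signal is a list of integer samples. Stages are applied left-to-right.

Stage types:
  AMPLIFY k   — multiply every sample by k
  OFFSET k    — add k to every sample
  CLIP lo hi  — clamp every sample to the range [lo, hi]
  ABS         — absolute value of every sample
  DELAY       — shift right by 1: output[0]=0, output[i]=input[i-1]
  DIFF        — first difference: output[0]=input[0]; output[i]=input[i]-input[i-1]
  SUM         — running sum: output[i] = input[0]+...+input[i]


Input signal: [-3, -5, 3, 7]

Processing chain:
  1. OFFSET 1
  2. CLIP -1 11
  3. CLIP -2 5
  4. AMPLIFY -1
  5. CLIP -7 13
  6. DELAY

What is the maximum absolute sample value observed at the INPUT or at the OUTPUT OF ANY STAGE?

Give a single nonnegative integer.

Answer: 8

Derivation:
Input: [-3, -5, 3, 7] (max |s|=7)
Stage 1 (OFFSET 1): -3+1=-2, -5+1=-4, 3+1=4, 7+1=8 -> [-2, -4, 4, 8] (max |s|=8)
Stage 2 (CLIP -1 11): clip(-2,-1,11)=-1, clip(-4,-1,11)=-1, clip(4,-1,11)=4, clip(8,-1,11)=8 -> [-1, -1, 4, 8] (max |s|=8)
Stage 3 (CLIP -2 5): clip(-1,-2,5)=-1, clip(-1,-2,5)=-1, clip(4,-2,5)=4, clip(8,-2,5)=5 -> [-1, -1, 4, 5] (max |s|=5)
Stage 4 (AMPLIFY -1): -1*-1=1, -1*-1=1, 4*-1=-4, 5*-1=-5 -> [1, 1, -4, -5] (max |s|=5)
Stage 5 (CLIP -7 13): clip(1,-7,13)=1, clip(1,-7,13)=1, clip(-4,-7,13)=-4, clip(-5,-7,13)=-5 -> [1, 1, -4, -5] (max |s|=5)
Stage 6 (DELAY): [0, 1, 1, -4] = [0, 1, 1, -4] -> [0, 1, 1, -4] (max |s|=4)
Overall max amplitude: 8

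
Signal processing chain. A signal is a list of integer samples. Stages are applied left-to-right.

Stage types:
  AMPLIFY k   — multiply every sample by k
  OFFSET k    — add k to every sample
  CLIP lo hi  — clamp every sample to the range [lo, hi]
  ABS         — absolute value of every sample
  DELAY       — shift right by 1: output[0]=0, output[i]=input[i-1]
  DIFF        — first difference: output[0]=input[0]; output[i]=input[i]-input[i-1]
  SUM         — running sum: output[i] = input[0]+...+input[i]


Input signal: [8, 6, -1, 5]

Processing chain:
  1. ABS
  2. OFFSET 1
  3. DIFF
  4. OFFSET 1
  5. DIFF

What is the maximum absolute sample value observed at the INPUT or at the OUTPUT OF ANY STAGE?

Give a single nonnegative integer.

Answer: 11

Derivation:
Input: [8, 6, -1, 5] (max |s|=8)
Stage 1 (ABS): |8|=8, |6|=6, |-1|=1, |5|=5 -> [8, 6, 1, 5] (max |s|=8)
Stage 2 (OFFSET 1): 8+1=9, 6+1=7, 1+1=2, 5+1=6 -> [9, 7, 2, 6] (max |s|=9)
Stage 3 (DIFF): s[0]=9, 7-9=-2, 2-7=-5, 6-2=4 -> [9, -2, -5, 4] (max |s|=9)
Stage 4 (OFFSET 1): 9+1=10, -2+1=-1, -5+1=-4, 4+1=5 -> [10, -1, -4, 5] (max |s|=10)
Stage 5 (DIFF): s[0]=10, -1-10=-11, -4--1=-3, 5--4=9 -> [10, -11, -3, 9] (max |s|=11)
Overall max amplitude: 11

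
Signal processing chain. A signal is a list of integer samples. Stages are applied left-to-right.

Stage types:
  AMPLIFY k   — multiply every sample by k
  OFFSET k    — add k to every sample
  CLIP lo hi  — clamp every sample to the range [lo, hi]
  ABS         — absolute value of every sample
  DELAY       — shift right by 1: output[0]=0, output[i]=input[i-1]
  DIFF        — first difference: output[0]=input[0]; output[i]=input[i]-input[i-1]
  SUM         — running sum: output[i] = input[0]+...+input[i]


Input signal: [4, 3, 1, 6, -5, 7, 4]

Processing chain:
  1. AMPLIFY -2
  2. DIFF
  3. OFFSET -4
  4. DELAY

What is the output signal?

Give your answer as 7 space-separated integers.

Answer: 0 -12 -2 0 -14 18 -28

Derivation:
Input: [4, 3, 1, 6, -5, 7, 4]
Stage 1 (AMPLIFY -2): 4*-2=-8, 3*-2=-6, 1*-2=-2, 6*-2=-12, -5*-2=10, 7*-2=-14, 4*-2=-8 -> [-8, -6, -2, -12, 10, -14, -8]
Stage 2 (DIFF): s[0]=-8, -6--8=2, -2--6=4, -12--2=-10, 10--12=22, -14-10=-24, -8--14=6 -> [-8, 2, 4, -10, 22, -24, 6]
Stage 3 (OFFSET -4): -8+-4=-12, 2+-4=-2, 4+-4=0, -10+-4=-14, 22+-4=18, -24+-4=-28, 6+-4=2 -> [-12, -2, 0, -14, 18, -28, 2]
Stage 4 (DELAY): [0, -12, -2, 0, -14, 18, -28] = [0, -12, -2, 0, -14, 18, -28] -> [0, -12, -2, 0, -14, 18, -28]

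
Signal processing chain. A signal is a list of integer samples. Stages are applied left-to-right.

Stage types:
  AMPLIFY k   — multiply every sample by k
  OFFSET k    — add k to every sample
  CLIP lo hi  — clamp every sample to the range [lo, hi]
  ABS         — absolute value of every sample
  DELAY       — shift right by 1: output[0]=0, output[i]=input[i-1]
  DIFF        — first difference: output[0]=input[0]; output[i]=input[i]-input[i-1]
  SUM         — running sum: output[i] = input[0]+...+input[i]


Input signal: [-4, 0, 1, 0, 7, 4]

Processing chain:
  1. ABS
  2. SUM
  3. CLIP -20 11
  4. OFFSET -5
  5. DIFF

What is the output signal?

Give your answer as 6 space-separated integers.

Answer: -1 0 1 0 6 0

Derivation:
Input: [-4, 0, 1, 0, 7, 4]
Stage 1 (ABS): |-4|=4, |0|=0, |1|=1, |0|=0, |7|=7, |4|=4 -> [4, 0, 1, 0, 7, 4]
Stage 2 (SUM): sum[0..0]=4, sum[0..1]=4, sum[0..2]=5, sum[0..3]=5, sum[0..4]=12, sum[0..5]=16 -> [4, 4, 5, 5, 12, 16]
Stage 3 (CLIP -20 11): clip(4,-20,11)=4, clip(4,-20,11)=4, clip(5,-20,11)=5, clip(5,-20,11)=5, clip(12,-20,11)=11, clip(16,-20,11)=11 -> [4, 4, 5, 5, 11, 11]
Stage 4 (OFFSET -5): 4+-5=-1, 4+-5=-1, 5+-5=0, 5+-5=0, 11+-5=6, 11+-5=6 -> [-1, -1, 0, 0, 6, 6]
Stage 5 (DIFF): s[0]=-1, -1--1=0, 0--1=1, 0-0=0, 6-0=6, 6-6=0 -> [-1, 0, 1, 0, 6, 0]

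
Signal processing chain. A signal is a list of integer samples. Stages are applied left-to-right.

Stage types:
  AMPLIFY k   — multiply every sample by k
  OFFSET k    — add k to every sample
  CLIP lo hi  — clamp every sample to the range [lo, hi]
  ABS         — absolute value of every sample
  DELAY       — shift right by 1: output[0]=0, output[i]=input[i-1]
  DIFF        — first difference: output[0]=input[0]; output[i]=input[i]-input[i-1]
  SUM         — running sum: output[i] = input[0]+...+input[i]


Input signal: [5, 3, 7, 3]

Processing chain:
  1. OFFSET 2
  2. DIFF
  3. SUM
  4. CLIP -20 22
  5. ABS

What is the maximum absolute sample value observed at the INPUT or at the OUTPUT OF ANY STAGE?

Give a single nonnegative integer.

Answer: 9

Derivation:
Input: [5, 3, 7, 3] (max |s|=7)
Stage 1 (OFFSET 2): 5+2=7, 3+2=5, 7+2=9, 3+2=5 -> [7, 5, 9, 5] (max |s|=9)
Stage 2 (DIFF): s[0]=7, 5-7=-2, 9-5=4, 5-9=-4 -> [7, -2, 4, -4] (max |s|=7)
Stage 3 (SUM): sum[0..0]=7, sum[0..1]=5, sum[0..2]=9, sum[0..3]=5 -> [7, 5, 9, 5] (max |s|=9)
Stage 4 (CLIP -20 22): clip(7,-20,22)=7, clip(5,-20,22)=5, clip(9,-20,22)=9, clip(5,-20,22)=5 -> [7, 5, 9, 5] (max |s|=9)
Stage 5 (ABS): |7|=7, |5|=5, |9|=9, |5|=5 -> [7, 5, 9, 5] (max |s|=9)
Overall max amplitude: 9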